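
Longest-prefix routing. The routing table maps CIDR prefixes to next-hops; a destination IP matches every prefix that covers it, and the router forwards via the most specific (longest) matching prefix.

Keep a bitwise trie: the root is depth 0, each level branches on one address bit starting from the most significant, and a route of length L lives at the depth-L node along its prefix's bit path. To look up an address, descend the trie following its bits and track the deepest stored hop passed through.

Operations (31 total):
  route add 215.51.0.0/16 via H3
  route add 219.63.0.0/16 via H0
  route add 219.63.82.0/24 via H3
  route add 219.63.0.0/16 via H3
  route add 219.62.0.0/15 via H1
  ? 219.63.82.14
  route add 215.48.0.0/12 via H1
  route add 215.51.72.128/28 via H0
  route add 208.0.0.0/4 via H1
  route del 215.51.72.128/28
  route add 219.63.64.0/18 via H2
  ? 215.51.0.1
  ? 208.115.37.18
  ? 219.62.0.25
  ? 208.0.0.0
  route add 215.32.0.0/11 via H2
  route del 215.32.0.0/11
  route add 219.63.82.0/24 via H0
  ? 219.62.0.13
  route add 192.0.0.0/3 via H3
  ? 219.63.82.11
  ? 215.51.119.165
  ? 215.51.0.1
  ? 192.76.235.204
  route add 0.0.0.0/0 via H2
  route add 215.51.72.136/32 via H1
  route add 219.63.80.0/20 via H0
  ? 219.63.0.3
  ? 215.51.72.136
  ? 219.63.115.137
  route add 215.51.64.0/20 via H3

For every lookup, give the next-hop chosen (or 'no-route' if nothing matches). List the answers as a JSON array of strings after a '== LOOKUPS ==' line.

Apply in order:
  add 215.51.0.0/16 -> H3 at depth 16
  add 219.63.0.0/16 -> H0 at depth 16
  add 219.63.82.0/24 -> H3 at depth 24
  add 219.63.0.0/16 -> H3 at depth 16
  add 219.62.0.0/15 -> H1 at depth 15
  ? 219.63.82.14  path d0:-→d1:-→d2:-→d3:-→d4:-→d5:-→d6:-→d7:-→d8:-→d9:-→d10:-→d11:-→d12:-→d13:-→d14:-→d15:H1→d16:H3→d17:-→d18:-→d19:-→d20:-→d21:-→d22:-→d23:-→d24:H3  best=H3
  add 215.48.0.0/12 -> H1 at depth 12
  add 215.51.72.128/28 -> H0 at depth 28
  add 208.0.0.0/4 -> H1 at depth 4
  del 215.51.72.128/28 (clear depth 28)
  add 219.63.64.0/18 -> H2 at depth 18
  ? 215.51.0.1  path d0:-→d1:-→d2:-→d3:-→d4:H1→d5:-→d6:-→d7:-→d8:-→d9:-→d10:-→d11:-→d12:H1→d13:-→d14:-→d15:-→d16:H3→d17:-  best=H3
  ? 208.115.37.18  path d0:-→d1:-→d2:-→d3:-→d4:H1→d5:-  best=H1
  ? 219.62.0.25  path d0:-→d1:-→d2:-→d3:-→d4:H1→d5:-→d6:-→d7:-→d8:-→d9:-→d10:-→d11:-→d12:-→d13:-→d14:-→d15:H1  best=H1
  ? 208.0.0.0  path d0:-→d1:-→d2:-→d3:-→d4:H1→d5:-  best=H1
  add 215.32.0.0/11 -> H2 at depth 11
  del 215.32.0.0/11 (clear depth 11)
  add 219.63.82.0/24 -> H0 at depth 24
  ? 219.62.0.13  path d0:-→d1:-→d2:-→d3:-→d4:H1→d5:-→d6:-→d7:-→d8:-→d9:-→d10:-→d11:-→d12:-→d13:-→d14:-→d15:H1  best=H1
  add 192.0.0.0/3 -> H3 at depth 3
  ? 219.63.82.11  path d0:-→d1:-→d2:-→d3:H3→d4:H1→d5:-→d6:-→d7:-→d8:-→d9:-→d10:-→d11:-→d12:-→d13:-→d14:-→d15:H1→d16:H3→d17:-→d18:H2→d19:-→d20:-→d21:-→d22:-→d23:-→d24:H0  best=H0
  ? 215.51.119.165  path d0:-→d1:-→d2:-→d3:H3→d4:H1→d5:-→d6:-→d7:-→d8:-→d9:-→d10:-→d11:-→d12:H1→d13:-→d14:-→d15:-→d16:H3→d17:-→d18:-  best=H3
  ? 215.51.0.1  path d0:-→d1:-→d2:-→d3:H3→d4:H1→d5:-→d6:-→d7:-→d8:-→d9:-→d10:-→d11:-→d12:H1→d13:-→d14:-→d15:-→d16:H3→d17:-  best=H3
  ? 192.76.235.204  path d0:-→d1:-→d2:-→d3:H3  best=H3
  add 0.0.0.0/0 -> H2 at depth 0
  add 215.51.72.136/32 -> H1 at depth 32
  add 219.63.80.0/20 -> H0 at depth 20
  ? 219.63.0.3  path d0:H2→d1:-→d2:-→d3:H3→d4:H1→d5:-→d6:-→d7:-→d8:-→d9:-→d10:-→d11:-→d12:-→d13:-→d14:-→d15:H1→d16:H3→d17:-  best=H3
  ? 215.51.72.136  path d0:H2→d1:-→d2:-→d3:H3→d4:H1→d5:-→d6:-→d7:-→d8:-→d9:-→d10:-→d11:-→d12:H1→d13:-→d14:-→d15:-→d16:H3→d17:-→d18:-→d19:-→d20:-→d21:-→d22:-→d23:-→d24:-→d25:-→d26:-→d27:-→d28:-→d29:-→d30:-→d31:-→d32:H1  best=H1
  ? 219.63.115.137  path d0:H2→d1:-→d2:-→d3:H3→d4:H1→d5:-→d6:-→d7:-→d8:-→d9:-→d10:-→d11:-→d12:-→d13:-→d14:-→d15:H1→d16:H3→d17:-→d18:H2  best=H2
  add 215.51.64.0/20 -> H3 at depth 20

== LOOKUPS ==
["H3","H3","H1","H1","H1","H1","H0","H3","H3","H3","H3","H1","H2"]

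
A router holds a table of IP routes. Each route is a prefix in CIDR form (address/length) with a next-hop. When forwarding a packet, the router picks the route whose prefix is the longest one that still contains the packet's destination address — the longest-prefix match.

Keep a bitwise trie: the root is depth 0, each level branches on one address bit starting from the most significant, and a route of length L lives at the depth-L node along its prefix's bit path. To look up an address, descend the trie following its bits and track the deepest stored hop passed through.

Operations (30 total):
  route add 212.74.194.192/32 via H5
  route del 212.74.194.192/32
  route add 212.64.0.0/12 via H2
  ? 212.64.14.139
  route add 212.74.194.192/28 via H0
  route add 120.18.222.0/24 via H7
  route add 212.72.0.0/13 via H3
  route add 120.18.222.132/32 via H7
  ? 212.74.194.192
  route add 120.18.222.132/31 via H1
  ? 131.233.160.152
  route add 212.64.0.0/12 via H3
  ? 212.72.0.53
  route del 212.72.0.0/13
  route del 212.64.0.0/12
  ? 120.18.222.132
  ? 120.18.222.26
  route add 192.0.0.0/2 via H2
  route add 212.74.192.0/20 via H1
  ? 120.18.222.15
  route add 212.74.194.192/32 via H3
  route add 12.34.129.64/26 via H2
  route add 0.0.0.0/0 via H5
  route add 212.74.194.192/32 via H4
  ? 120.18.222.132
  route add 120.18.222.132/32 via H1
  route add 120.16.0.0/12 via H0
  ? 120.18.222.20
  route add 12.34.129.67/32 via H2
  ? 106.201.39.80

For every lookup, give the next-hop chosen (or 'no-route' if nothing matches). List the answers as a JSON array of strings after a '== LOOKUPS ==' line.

Trace:
  add 212.74.194.192/32 -> H5 at depth 32
  del 212.74.194.192/32 (clear depth 32)
  add 212.64.0.0/12 -> H2 at depth 12
  lookup 212.64.14.139: bits 110101000100 walk d0:-→d1:-→d2:-→d3:-→d4:-→d5:-→d6:-→d7:-→d8:-→d9:-→d10:-→d11:-→d12:H2 -> H2
  add 212.74.194.192/28 -> H0 at depth 28
  add 120.18.222.0/24 -> H7 at depth 24
  add 212.72.0.0/13 -> H3 at depth 13
  add 120.18.222.132/32 -> H7 at depth 32
  lookup 212.74.194.192: bits 11010100010010101100001011000000 walk d0:-→d1:-→d2:-→d3:-→d4:-→d5:-→d6:-→d7:-→d8:-→d9:-→d10:-→d11:-→d12:H2→d13:H3→d14:-→d15:-→d16:-→d17:-→d18:-→d19:-→d20:-→d21:-→d22:-→d23:-→d24:-→d25:-→d26:-→d27:-→d28:H0→d29:-→d30:-→d31:-→d32:- -> H0
  add 120.18.222.132/31 -> H1 at depth 31
  lookup 131.233.160.152: bits 1 walk d0:-→d1:- -> no-route
  add 212.64.0.0/12 -> H3 at depth 12
  lookup 212.72.0.53: bits 11010100010010 walk d0:-→d1:-→d2:-→d3:-→d4:-→d5:-→d6:-→d7:-→d8:-→d9:-→d10:-→d11:-→d12:H3→d13:H3→d14:- -> H3
  del 212.72.0.0/13 (clear depth 13)
  del 212.64.0.0/12 (clear depth 12)
  lookup 120.18.222.132: bits 01111000000100101101111010000100 walk d0:-→d1:-→d2:-→d3:-→d4:-→d5:-→d6:-→d7:-→d8:-→d9:-→d10:-→d11:-→d12:-→d13:-→d14:-→d15:-→d16:-→d17:-→d18:-→d19:-→d20:-→d21:-→d22:-→d23:-→d24:H7→d25:-→d26:-→d27:-→d28:-→d29:-→d30:-→d31:H1→d32:H7 -> H7
  lookup 120.18.222.26: bits 011110000001001011011110 walk d0:-→d1:-→d2:-→d3:-→d4:-→d5:-→d6:-→d7:-→d8:-→d9:-→d10:-→d11:-→d12:-→d13:-→d14:-→d15:-→d16:-→d17:-→d18:-→d19:-→d20:-→d21:-→d22:-→d23:-→d24:H7 -> H7
  add 192.0.0.0/2 -> H2 at depth 2
  add 212.74.192.0/20 -> H1 at depth 20
  lookup 120.18.222.15: bits 011110000001001011011110 walk d0:-→d1:-→d2:-→d3:-→d4:-→d5:-→d6:-→d7:-→d8:-→d9:-→d10:-→d11:-→d12:-→d13:-→d14:-→d15:-→d16:-→d17:-→d18:-→d19:-→d20:-→d21:-→d22:-→d23:-→d24:H7 -> H7
  add 212.74.194.192/32 -> H3 at depth 32
  add 12.34.129.64/26 -> H2 at depth 26
  add 0.0.0.0/0 -> H5 at depth 0
  add 212.74.194.192/32 -> H4 at depth 32
  lookup 120.18.222.132: bits 01111000000100101101111010000100 walk d0:H5→d1:-→d2:-→d3:-→d4:-→d5:-→d6:-→d7:-→d8:-→d9:-→d10:-→d11:-→d12:-→d13:-→d14:-→d15:-→d16:-→d17:-→d18:-→d19:-→d20:-→d21:-→d22:-→d23:-→d24:H7→d25:-→d26:-→d27:-→d28:-→d29:-→d30:-→d31:H1→d32:H7 -> H7
  add 120.18.222.132/32 -> H1 at depth 32
  add 120.16.0.0/12 -> H0 at depth 12
  lookup 120.18.222.20: bits 011110000001001011011110 walk d0:H5→d1:-→d2:-→d3:-→d4:-→d5:-→d6:-→d7:-→d8:-→d9:-→d10:-→d11:-→d12:H0→d13:-→d14:-→d15:-→d16:-→d17:-→d18:-→d19:-→d20:-→d21:-→d22:-→d23:-→d24:H7 -> H7
  add 12.34.129.67/32 -> H2 at depth 32
  lookup 106.201.39.80: bits 011 walk d0:H5→d1:-→d2:-→d3:- -> H5

== LOOKUPS ==
["H2","H0","no-route","H3","H7","H7","H7","H7","H7","H5"]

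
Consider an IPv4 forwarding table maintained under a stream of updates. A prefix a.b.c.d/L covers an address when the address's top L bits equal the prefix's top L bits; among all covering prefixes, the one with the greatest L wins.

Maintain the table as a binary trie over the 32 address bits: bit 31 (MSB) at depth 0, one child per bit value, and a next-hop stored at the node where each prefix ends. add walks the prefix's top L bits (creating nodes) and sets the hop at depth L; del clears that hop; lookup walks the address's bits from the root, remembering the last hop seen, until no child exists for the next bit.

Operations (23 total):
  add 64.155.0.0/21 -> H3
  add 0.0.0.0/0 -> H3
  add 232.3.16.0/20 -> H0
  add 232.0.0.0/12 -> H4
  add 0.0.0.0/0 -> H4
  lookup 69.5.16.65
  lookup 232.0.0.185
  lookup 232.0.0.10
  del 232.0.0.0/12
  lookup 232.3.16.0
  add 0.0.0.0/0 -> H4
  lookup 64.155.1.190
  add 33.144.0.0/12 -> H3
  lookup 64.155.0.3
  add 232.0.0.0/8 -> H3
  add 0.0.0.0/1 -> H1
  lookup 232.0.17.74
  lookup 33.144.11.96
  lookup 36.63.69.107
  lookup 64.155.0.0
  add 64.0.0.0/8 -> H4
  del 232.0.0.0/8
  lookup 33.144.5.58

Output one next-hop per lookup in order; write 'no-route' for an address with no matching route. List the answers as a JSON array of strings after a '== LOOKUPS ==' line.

Trace:
  add 64.155.0.0/21 -> H3 at depth 21
  add 0.0.0.0/0 -> H3 at depth 0
  add 232.3.16.0/20 -> H0 at depth 20
  add 232.0.0.0/12 -> H4 at depth 12
  add 0.0.0.0/0 -> H4 at depth 0
  lookup 69.5.16.65: bits 01000 walk d0:H4→d1:-→d2:-→d3:-→d4:-→d5:- -> H4
  lookup 232.0.0.185: bits 11101000000000 walk d0:H4→d1:-→d2:-→d3:-→d4:-→d5:-→d6:-→d7:-→d8:-→d9:-→d10:-→d11:-→d12:H4→d13:-→d14:- -> H4
  lookup 232.0.0.10: bits 11101000000000 walk d0:H4→d1:-→d2:-→d3:-→d4:-→d5:-→d6:-→d7:-→d8:-→d9:-→d10:-→d11:-→d12:H4→d13:-→d14:- -> H4
  - 232.0.0.0/12 clear@12
  lookup 232.3.16.0: bits 11101000000000110001 walk d0:H4→d1:-→d2:-→d3:-→d4:-→d5:-→d6:-→d7:-→d8:-→d9:-→d10:-→d11:-→d12:-→d13:-→d14:-→d15:-→d16:-→d17:-→d18:-→d19:-→d20:H0 -> H0
  add 0.0.0.0/0 -> H4 at depth 0
  lookup 64.155.1.190: bits 010000001001101100000 walk d0:H4→d1:-→d2:-→d3:-→d4:-→d5:-→d6:-→d7:-→d8:-→d9:-→d10:-→d11:-→d12:-→d13:-→d14:-→d15:-→d16:-→d17:-→d18:-→d19:-→d20:-→d21:H3 -> H3
  add 33.144.0.0/12 -> H3 at depth 12
  lookup 64.155.0.3: bits 010000001001101100000 walk d0:H4→d1:-→d2:-→d3:-→d4:-→d5:-→d6:-→d7:-→d8:-→d9:-→d10:-→d11:-→d12:-→d13:-→d14:-→d15:-→d16:-→d17:-→d18:-→d19:-→d20:-→d21:H3 -> H3
  add 232.0.0.0/8 -> H3 at depth 8
  add 0.0.0.0/1 -> H1 at depth 1
  lookup 232.0.17.74: bits 11101000000000 walk d0:H4→d1:-→d2:-→d3:-→d4:-→d5:-→d6:-→d7:-→d8:H3→d9:-→d10:-→d11:-→d12:-→d13:-→d14:- -> H3
  lookup 33.144.11.96: bits 001000011001 walk d0:H4→d1:H1→d2:-→d3:-→d4:-→d5:-→d6:-→d7:-→d8:-→d9:-→d10:-→d11:-→d12:H3 -> H3
  lookup 36.63.69.107: bits 00100 walk d0:H4→d1:H1→d2:-→d3:-→d4:-→d5:- -> H1
  lookup 64.155.0.0: bits 010000001001101100000 walk d0:H4→d1:H1→d2:-→d3:-→d4:-→d5:-→d6:-→d7:-→d8:-→d9:-→d10:-→d11:-→d12:-→d13:-→d14:-→d15:-→d16:-→d17:-→d18:-→d19:-→d20:-→d21:H3 -> H3
  add 64.0.0.0/8 -> H4 at depth 8
  - 232.0.0.0/8 clear@8
  lookup 33.144.5.58: bits 001000011001 walk d0:H4→d1:H1→d2:-→d3:-→d4:-→d5:-→d6:-→d7:-→d8:-→d9:-→d10:-→d11:-→d12:H3 -> H3

== LOOKUPS ==
["H4","H4","H4","H0","H3","H3","H3","H3","H1","H3","H3"]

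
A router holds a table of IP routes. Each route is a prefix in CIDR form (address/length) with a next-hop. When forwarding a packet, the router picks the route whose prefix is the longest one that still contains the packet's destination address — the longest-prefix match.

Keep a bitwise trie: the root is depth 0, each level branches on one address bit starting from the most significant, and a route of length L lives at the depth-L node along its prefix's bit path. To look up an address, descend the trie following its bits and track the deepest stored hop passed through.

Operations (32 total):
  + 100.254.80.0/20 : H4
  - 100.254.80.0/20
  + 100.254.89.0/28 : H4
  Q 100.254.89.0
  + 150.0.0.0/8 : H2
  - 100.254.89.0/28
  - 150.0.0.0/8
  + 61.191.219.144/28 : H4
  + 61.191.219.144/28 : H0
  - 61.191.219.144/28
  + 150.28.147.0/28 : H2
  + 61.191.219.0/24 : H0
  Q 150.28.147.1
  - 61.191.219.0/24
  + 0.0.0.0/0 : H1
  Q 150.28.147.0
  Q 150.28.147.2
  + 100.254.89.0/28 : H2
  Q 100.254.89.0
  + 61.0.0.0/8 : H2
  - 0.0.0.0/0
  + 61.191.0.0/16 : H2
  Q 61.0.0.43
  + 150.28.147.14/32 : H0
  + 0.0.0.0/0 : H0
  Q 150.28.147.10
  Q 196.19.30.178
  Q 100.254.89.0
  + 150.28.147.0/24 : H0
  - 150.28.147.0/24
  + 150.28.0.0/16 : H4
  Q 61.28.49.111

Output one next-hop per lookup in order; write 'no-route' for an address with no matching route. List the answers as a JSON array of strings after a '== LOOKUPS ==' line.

Process each operation:
  add 100.254.80.0/20 -> H4 at depth 20
  - 100.254.80.0/20 clear@20
  add 100.254.89.0/28 -> H4 at depth 28
  ? 100.254.89.0  path d0:-→d1:-→d2:-→d3:-→d4:-→d5:-→d6:-→d7:-→d8:-→d9:-→d10:-→d11:-→d12:-→d13:-→d14:-→d15:-→d16:-→d17:-→d18:-→d19:-→d20:-→d21:-→d22:-→d23:-→d24:-→d25:-→d26:-→d27:-→d28:H4  best=H4
  add 150.0.0.0/8 -> H2 at depth 8
  - 100.254.89.0/28 clear@28
  - 150.0.0.0/8 clear@8
  add 61.191.219.144/28 -> H4 at depth 28
  add 61.191.219.144/28 -> H0 at depth 28
  - 61.191.219.144/28 clear@28
  add 150.28.147.0/28 -> H2 at depth 28
  add 61.191.219.0/24 -> H0 at depth 24
  ? 150.28.147.1  path d0:-→d1:-→d2:-→d3:-→d4:-→d5:-→d6:-→d7:-→d8:-→d9:-→d10:-→d11:-→d12:-→d13:-→d14:-→d15:-→d16:-→d17:-→d18:-→d19:-→d20:-→d21:-→d22:-→d23:-→d24:-→d25:-→d26:-→d27:-→d28:H2  best=H2
  - 61.191.219.0/24 clear@24
  add 0.0.0.0/0 -> H1 at depth 0
  ? 150.28.147.0  path d0:H1→d1:-→d2:-→d3:-→d4:-→d5:-→d6:-→d7:-→d8:-→d9:-→d10:-→d11:-→d12:-→d13:-→d14:-→d15:-→d16:-→d17:-→d18:-→d19:-→d20:-→d21:-→d22:-→d23:-→d24:-→d25:-→d26:-→d27:-→d28:H2  best=H2
  ? 150.28.147.2  path d0:H1→d1:-→d2:-→d3:-→d4:-→d5:-→d6:-→d7:-→d8:-→d9:-→d10:-→d11:-→d12:-→d13:-→d14:-→d15:-→d16:-→d17:-→d18:-→d19:-→d20:-→d21:-→d22:-→d23:-→d24:-→d25:-→d26:-→d27:-→d28:H2  best=H2
  add 100.254.89.0/28 -> H2 at depth 28
  ? 100.254.89.0  path d0:H1→d1:-→d2:-→d3:-→d4:-→d5:-→d6:-→d7:-→d8:-→d9:-→d10:-→d11:-→d12:-→d13:-→d14:-→d15:-→d16:-→d17:-→d18:-→d19:-→d20:-→d21:-→d22:-→d23:-→d24:-→d25:-→d26:-→d27:-→d28:H2  best=H2
  add 61.0.0.0/8 -> H2 at depth 8
  - 0.0.0.0/0 clear@0
  add 61.191.0.0/16 -> H2 at depth 16
  ? 61.0.0.43  path d0:-→d1:-→d2:-→d3:-→d4:-→d5:-→d6:-→d7:-→d8:H2  best=H2
  add 150.28.147.14/32 -> H0 at depth 32
  add 0.0.0.0/0 -> H0 at depth 0
  ? 150.28.147.10  path d0:H0→d1:-→d2:-→d3:-→d4:-→d5:-→d6:-→d7:-→d8:-→d9:-→d10:-→d11:-→d12:-→d13:-→d14:-→d15:-→d16:-→d17:-→d18:-→d19:-→d20:-→d21:-→d22:-→d23:-→d24:-→d25:-→d26:-→d27:-→d28:H2→d29:-  best=H2
  ? 196.19.30.178  path d0:H0→d1:-  best=H0
  ? 100.254.89.0  path d0:H0→d1:-→d2:-→d3:-→d4:-→d5:-→d6:-→d7:-→d8:-→d9:-→d10:-→d11:-→d12:-→d13:-→d14:-→d15:-→d16:-→d17:-→d18:-→d19:-→d20:-→d21:-→d22:-→d23:-→d24:-→d25:-→d26:-→d27:-→d28:H2  best=H2
  add 150.28.147.0/24 -> H0 at depth 24
  - 150.28.147.0/24 clear@24
  add 150.28.0.0/16 -> H4 at depth 16
  ? 61.28.49.111  path d0:H0→d1:-→d2:-→d3:-→d4:-→d5:-→d6:-→d7:-→d8:H2  best=H2

== LOOKUPS ==
["H4","H2","H2","H2","H2","H2","H2","H0","H2","H2"]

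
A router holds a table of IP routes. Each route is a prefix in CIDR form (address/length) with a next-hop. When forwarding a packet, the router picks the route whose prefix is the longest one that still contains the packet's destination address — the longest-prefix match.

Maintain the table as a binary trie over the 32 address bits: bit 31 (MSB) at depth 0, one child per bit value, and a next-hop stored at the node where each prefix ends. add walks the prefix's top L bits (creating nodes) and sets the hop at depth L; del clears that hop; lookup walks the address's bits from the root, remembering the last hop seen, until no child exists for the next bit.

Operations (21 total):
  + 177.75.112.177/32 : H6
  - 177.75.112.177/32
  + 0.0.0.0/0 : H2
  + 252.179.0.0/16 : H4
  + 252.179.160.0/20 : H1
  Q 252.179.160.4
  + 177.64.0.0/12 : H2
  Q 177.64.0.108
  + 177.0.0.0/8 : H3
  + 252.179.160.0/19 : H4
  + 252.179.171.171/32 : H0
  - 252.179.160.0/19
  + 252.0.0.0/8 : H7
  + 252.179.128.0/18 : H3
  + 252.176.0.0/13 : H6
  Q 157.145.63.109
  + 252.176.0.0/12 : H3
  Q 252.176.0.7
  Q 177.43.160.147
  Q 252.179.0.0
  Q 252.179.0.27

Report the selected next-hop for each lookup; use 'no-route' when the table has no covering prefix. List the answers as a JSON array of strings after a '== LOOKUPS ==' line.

Apply in order:
  add 177.75.112.177/32 -> H6 at depth 32
  - 177.75.112.177/32 clear@32
  add 0.0.0.0/0 -> H2 at depth 0
  add 252.179.0.0/16 -> H4 at depth 16
  add 252.179.160.0/20 -> H1 at depth 20
  Q 252.179.160.4: descend 11111100101100111010 ; hops seen [H2,H4,H1] ; pick H1
  add 177.64.0.0/12 -> H2 at depth 12
  Q 177.64.0.108: descend 101100010100 ; hops seen [H2,H2] ; pick H2
  add 177.0.0.0/8 -> H3 at depth 8
  add 252.179.160.0/19 -> H4 at depth 19
  add 252.179.171.171/32 -> H0 at depth 32
  - 252.179.160.0/19 clear@19
  add 252.0.0.0/8 -> H7 at depth 8
  add 252.179.128.0/18 -> H3 at depth 18
  add 252.176.0.0/13 -> H6 at depth 13
  Q 157.145.63.109: descend 10 ; hops seen [H2] ; pick H2
  add 252.176.0.0/12 -> H3 at depth 12
  Q 252.176.0.7: descend 11111100101100 ; hops seen [H2,H7,H3,H6] ; pick H6
  Q 177.43.160.147: descend 101100010 ; hops seen [H2,H3] ; pick H3
  Q 252.179.0.0: descend 1111110010110011 ; hops seen [H2,H7,H3,H6,H4] ; pick H4
  Q 252.179.0.27: descend 1111110010110011 ; hops seen [H2,H7,H3,H6,H4] ; pick H4

== LOOKUPS ==
["H1","H2","H2","H6","H3","H4","H4"]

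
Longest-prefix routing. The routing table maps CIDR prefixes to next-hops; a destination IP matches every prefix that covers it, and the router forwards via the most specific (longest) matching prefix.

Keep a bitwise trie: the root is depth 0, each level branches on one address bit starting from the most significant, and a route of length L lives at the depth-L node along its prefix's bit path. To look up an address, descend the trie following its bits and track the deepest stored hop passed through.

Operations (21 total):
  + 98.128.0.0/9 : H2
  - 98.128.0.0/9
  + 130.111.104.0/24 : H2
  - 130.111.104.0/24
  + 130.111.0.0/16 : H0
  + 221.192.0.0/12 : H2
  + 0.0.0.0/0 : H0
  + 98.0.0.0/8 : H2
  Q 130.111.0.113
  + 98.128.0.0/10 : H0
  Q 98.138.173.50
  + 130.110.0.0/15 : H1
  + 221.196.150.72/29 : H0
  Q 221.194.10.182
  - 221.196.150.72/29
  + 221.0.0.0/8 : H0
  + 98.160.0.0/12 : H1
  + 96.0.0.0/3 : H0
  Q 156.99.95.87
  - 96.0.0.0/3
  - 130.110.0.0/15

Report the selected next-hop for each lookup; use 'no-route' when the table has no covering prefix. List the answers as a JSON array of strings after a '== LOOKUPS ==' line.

Trace:
  + 98.128.0.0/9 (H2) depth=9
  - 98.128.0.0/9 clear@9
  + 130.111.104.0/24 (H2) depth=24
  - 130.111.104.0/24 clear@24
  + 130.111.0.0/16 (H0) depth=16
  + 221.192.0.0/12 (H2) depth=12
  + 0.0.0.0/0 (H0) depth=0
  + 98.0.0.0/8 (H2) depth=8
  Q 130.111.0.113: descend 10000010011011110 ; hops seen [H0,H0] ; pick H0
  + 98.128.0.0/10 (H0) depth=10
  Q 98.138.173.50: descend 0110001010 ; hops seen [H0,H2,H0] ; pick H0
  + 130.110.0.0/15 (H1) depth=15
  + 221.196.150.72/29 (H0) depth=29
  Q 221.194.10.182: descend 1101110111000 ; hops seen [H0,H2] ; pick H2
  - 221.196.150.72/29 clear@29
  + 221.0.0.0/8 (H0) depth=8
  + 98.160.0.0/12 (H1) depth=12
  + 96.0.0.0/3 (H0) depth=3
  Q 156.99.95.87: descend 100 ; hops seen [H0] ; pick H0
  - 96.0.0.0/3 clear@3
  - 130.110.0.0/15 clear@15

== LOOKUPS ==
["H0","H0","H2","H0"]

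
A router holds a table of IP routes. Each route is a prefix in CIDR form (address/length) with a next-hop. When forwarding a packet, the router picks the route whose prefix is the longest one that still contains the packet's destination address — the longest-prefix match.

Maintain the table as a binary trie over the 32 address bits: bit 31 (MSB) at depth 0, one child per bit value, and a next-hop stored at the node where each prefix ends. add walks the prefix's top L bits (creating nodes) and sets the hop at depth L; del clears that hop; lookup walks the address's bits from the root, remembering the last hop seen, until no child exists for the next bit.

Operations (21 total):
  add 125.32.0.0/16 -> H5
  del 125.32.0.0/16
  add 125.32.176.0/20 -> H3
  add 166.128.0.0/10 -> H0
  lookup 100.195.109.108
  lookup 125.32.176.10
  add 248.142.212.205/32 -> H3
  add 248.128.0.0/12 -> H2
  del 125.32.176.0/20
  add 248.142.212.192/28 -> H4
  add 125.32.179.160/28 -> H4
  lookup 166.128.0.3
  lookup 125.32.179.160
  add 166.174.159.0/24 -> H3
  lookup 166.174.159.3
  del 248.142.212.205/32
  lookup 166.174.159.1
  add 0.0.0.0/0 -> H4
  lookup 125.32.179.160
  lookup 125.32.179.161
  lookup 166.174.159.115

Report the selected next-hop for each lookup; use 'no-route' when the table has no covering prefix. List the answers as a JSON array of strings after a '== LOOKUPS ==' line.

Apply in order:
  + 125.32.0.0/16 (H5) depth=16
  - 125.32.0.0/16 clear@16
  + 125.32.176.0/20 (H3) depth=20
  + 166.128.0.0/10 (H0) depth=10
  Q 100.195.109.108: descend 011 ; hops seen [∅] ; pick no-route
  Q 125.32.176.10: descend 01111101001000001011 ; hops seen [H3] ; pick H3
  + 248.142.212.205/32 (H3) depth=32
  + 248.128.0.0/12 (H2) depth=12
  - 125.32.176.0/20 clear@20
  + 248.142.212.192/28 (H4) depth=28
  + 125.32.179.160/28 (H4) depth=28
  Q 166.128.0.3: descend 1010011010 ; hops seen [H0] ; pick H0
  Q 125.32.179.160: descend 0111110100100000101100111010 ; hops seen [H4] ; pick H4
  + 166.174.159.0/24 (H3) depth=24
  Q 166.174.159.3: descend 101001101010111010011111 ; hops seen [H0,H3] ; pick H3
  - 248.142.212.205/32 clear@32
  Q 166.174.159.1: descend 101001101010111010011111 ; hops seen [H0,H3] ; pick H3
  + 0.0.0.0/0 (H4) depth=0
  Q 125.32.179.160: descend 0111110100100000101100111010 ; hops seen [H4,H4] ; pick H4
  Q 125.32.179.161: descend 0111110100100000101100111010 ; hops seen [H4,H4] ; pick H4
  Q 166.174.159.115: descend 101001101010111010011111 ; hops seen [H4,H0,H3] ; pick H3

== LOOKUPS ==
["no-route","H3","H0","H4","H3","H3","H4","H4","H3"]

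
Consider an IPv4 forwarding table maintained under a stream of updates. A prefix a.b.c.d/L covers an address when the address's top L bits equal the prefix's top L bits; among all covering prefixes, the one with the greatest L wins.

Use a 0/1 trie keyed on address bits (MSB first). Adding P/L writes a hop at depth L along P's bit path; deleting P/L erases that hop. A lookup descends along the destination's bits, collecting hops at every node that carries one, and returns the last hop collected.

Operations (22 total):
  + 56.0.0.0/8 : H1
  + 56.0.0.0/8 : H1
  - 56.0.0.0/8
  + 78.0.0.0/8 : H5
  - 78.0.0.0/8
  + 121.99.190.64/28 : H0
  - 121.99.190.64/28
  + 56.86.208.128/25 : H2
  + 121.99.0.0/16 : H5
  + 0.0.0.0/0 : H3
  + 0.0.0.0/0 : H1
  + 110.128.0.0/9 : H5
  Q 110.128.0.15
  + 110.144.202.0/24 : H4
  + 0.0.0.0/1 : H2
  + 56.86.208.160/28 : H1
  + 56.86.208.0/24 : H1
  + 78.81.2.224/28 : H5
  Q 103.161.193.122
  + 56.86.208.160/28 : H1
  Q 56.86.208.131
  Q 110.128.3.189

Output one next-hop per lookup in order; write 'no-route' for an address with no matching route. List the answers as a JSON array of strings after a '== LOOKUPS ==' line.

Apply in order:
  add 56.0.0.0/8 -> H1 at depth 8
  add 56.0.0.0/8 -> H1 at depth 8
  del 56.0.0.0/8 (clear depth 8)
  add 78.0.0.0/8 -> H5 at depth 8
  del 78.0.0.0/8 (clear depth 8)
  add 121.99.190.64/28 -> H0 at depth 28
  del 121.99.190.64/28 (clear depth 28)
  add 56.86.208.128/25 -> H2 at depth 25
  add 121.99.0.0/16 -> H5 at depth 16
  add 0.0.0.0/0 -> H3 at depth 0
  add 0.0.0.0/0 -> H1 at depth 0
  add 110.128.0.0/9 -> H5 at depth 9
  ? 110.128.0.15  path d0:H1→d1:-→d2:-→d3:-→d4:-→d5:-→d6:-→d7:-→d8:-→d9:H5  best=H5
  add 110.144.202.0/24 -> H4 at depth 24
  add 0.0.0.0/1 -> H2 at depth 1
  add 56.86.208.160/28 -> H1 at depth 28
  add 56.86.208.0/24 -> H1 at depth 24
  add 78.81.2.224/28 -> H5 at depth 28
  ? 103.161.193.122  path d0:H1→d1:H2→d2:-→d3:-→d4:-  best=H2
  add 56.86.208.160/28 -> H1 at depth 28
  ? 56.86.208.131  path d0:H1→d1:H2→d2:-→d3:-→d4:-→d5:-→d6:-→d7:-→d8:-→d9:-→d10:-→d11:-→d12:-→d13:-→d14:-→d15:-→d16:-→d17:-→d18:-→d19:-→d20:-→d21:-→d22:-→d23:-→d24:H1→d25:H2→d26:-  best=H2
  ? 110.128.3.189  path d0:H1→d1:H2→d2:-→d3:-→d4:-→d5:-→d6:-→d7:-→d8:-→d9:H5→d10:-→d11:-  best=H5

== LOOKUPS ==
["H5","H2","H2","H5"]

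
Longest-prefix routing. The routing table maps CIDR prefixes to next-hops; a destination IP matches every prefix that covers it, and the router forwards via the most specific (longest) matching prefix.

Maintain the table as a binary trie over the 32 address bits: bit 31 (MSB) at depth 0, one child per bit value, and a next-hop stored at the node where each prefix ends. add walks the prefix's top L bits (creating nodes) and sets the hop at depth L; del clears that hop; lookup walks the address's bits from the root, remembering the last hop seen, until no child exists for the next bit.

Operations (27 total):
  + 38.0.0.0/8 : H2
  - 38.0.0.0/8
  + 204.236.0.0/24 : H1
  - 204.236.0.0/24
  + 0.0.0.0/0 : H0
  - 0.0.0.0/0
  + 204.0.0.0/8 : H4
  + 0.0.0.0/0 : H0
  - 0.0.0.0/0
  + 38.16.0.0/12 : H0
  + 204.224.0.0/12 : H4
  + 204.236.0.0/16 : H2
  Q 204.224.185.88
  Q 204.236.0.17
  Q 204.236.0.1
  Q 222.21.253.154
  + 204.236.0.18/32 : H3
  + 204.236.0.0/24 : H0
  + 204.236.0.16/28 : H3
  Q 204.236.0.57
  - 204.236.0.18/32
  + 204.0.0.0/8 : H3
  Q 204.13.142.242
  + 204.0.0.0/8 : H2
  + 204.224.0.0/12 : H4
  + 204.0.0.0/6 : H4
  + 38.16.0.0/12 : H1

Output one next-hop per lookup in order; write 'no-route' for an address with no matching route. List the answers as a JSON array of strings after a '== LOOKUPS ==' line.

Process each operation:
  + 38.0.0.0/8 (H2) depth=8
  del 38.0.0.0/8 (clear depth 8)
  + 204.236.0.0/24 (H1) depth=24
  del 204.236.0.0/24 (clear depth 24)
  + 0.0.0.0/0 (H0) depth=0
  del 0.0.0.0/0 (clear depth 0)
  + 204.0.0.0/8 (H4) depth=8
  + 0.0.0.0/0 (H0) depth=0
  del 0.0.0.0/0 (clear depth 0)
  + 38.16.0.0/12 (H0) depth=12
  + 204.224.0.0/12 (H4) depth=12
  + 204.236.0.0/16 (H2) depth=16
  Q 204.224.185.88: descend 110011001110 ; hops seen [H4,H4] ; pick H4
  Q 204.236.0.17: descend 110011001110110000000000 ; hops seen [H4,H4,H2] ; pick H2
  Q 204.236.0.1: descend 110011001110110000000000 ; hops seen [H4,H4,H2] ; pick H2
  Q 222.21.253.154: descend 110 ; hops seen [∅] ; pick no-route
  + 204.236.0.18/32 (H3) depth=32
  + 204.236.0.0/24 (H0) depth=24
  + 204.236.0.16/28 (H3) depth=28
  Q 204.236.0.57: descend 11001100111011000000000000 ; hops seen [H4,H4,H2,H0] ; pick H0
  del 204.236.0.18/32 (clear depth 32)
  + 204.0.0.0/8 (H3) depth=8
  Q 204.13.142.242: descend 11001100 ; hops seen [H3] ; pick H3
  + 204.0.0.0/8 (H2) depth=8
  + 204.224.0.0/12 (H4) depth=12
  + 204.0.0.0/6 (H4) depth=6
  + 38.16.0.0/12 (H1) depth=12

== LOOKUPS ==
["H4","H2","H2","no-route","H0","H3"]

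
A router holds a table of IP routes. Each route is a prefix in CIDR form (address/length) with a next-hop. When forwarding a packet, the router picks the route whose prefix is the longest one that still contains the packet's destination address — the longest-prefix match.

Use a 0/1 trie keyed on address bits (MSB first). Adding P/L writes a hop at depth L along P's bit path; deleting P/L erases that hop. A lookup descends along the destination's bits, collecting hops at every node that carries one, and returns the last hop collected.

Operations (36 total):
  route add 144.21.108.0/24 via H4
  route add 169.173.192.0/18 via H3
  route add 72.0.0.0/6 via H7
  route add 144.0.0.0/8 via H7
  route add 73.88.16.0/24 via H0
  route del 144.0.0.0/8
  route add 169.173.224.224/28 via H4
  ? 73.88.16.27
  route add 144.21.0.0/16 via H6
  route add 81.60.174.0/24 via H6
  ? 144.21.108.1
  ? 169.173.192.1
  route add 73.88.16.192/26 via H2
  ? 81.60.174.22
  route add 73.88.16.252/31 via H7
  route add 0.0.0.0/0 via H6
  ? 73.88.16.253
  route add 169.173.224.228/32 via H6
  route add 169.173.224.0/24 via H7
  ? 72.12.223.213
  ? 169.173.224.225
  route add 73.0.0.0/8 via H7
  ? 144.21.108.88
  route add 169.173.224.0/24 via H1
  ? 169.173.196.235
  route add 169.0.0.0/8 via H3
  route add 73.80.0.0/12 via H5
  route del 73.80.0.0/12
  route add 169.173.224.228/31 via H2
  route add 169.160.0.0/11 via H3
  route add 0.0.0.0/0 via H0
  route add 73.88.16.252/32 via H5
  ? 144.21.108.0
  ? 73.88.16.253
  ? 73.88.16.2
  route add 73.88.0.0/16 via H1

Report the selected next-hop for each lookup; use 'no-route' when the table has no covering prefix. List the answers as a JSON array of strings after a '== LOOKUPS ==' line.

Trace:
  add 144.21.108.0/24 -> H4 at depth 24
  add 169.173.192.0/18 -> H3 at depth 18
  add 72.0.0.0/6 -> H7 at depth 6
  add 144.0.0.0/8 -> H7 at depth 8
  add 73.88.16.0/24 -> H0 at depth 24
  - 144.0.0.0/8 clear@8
  add 169.173.224.224/28 -> H4 at depth 28
  Q 73.88.16.27: descend 010010010101100000010000 ; hops seen [H7,H0] ; pick H0
  add 144.21.0.0/16 -> H6 at depth 16
  add 81.60.174.0/24 -> H6 at depth 24
  Q 144.21.108.1: descend 100100000001010101101100 ; hops seen [H6,H4] ; pick H4
  Q 169.173.192.1: descend 101010011010110111 ; hops seen [H3] ; pick H3
  add 73.88.16.192/26 -> H2 at depth 26
  Q 81.60.174.22: descend 010100010011110010101110 ; hops seen [H6] ; pick H6
  add 73.88.16.252/31 -> H7 at depth 31
  add 0.0.0.0/0 -> H6 at depth 0
  Q 73.88.16.253: descend 0100100101011000000100001111110 ; hops seen [H6,H7,H0,H2,H7] ; pick H7
  add 169.173.224.228/32 -> H6 at depth 32
  add 169.173.224.0/24 -> H7 at depth 24
  Q 72.12.223.213: descend 0100100 ; hops seen [H6,H7] ; pick H7
  Q 169.173.224.225: descend 10101001101011011110000011100 ; hops seen [H6,H3,H7,H4] ; pick H4
  add 73.0.0.0/8 -> H7 at depth 8
  Q 144.21.108.88: descend 100100000001010101101100 ; hops seen [H6,H6,H4] ; pick H4
  add 169.173.224.0/24 -> H1 at depth 24
  Q 169.173.196.235: descend 101010011010110111 ; hops seen [H6,H3] ; pick H3
  add 169.0.0.0/8 -> H3 at depth 8
  add 73.80.0.0/12 -> H5 at depth 12
  - 73.80.0.0/12 clear@12
  add 169.173.224.228/31 -> H2 at depth 31
  add 169.160.0.0/11 -> H3 at depth 11
  add 0.0.0.0/0 -> H0 at depth 0
  add 73.88.16.252/32 -> H5 at depth 32
  Q 144.21.108.0: descend 100100000001010101101100 ; hops seen [H0,H6,H4] ; pick H4
  Q 73.88.16.253: descend 0100100101011000000100001111110 ; hops seen [H0,H7,H7,H0,H2,H7] ; pick H7
  Q 73.88.16.2: descend 010010010101100000010000 ; hops seen [H0,H7,H7,H0] ; pick H0
  add 73.88.0.0/16 -> H1 at depth 16

== LOOKUPS ==
["H0","H4","H3","H6","H7","H7","H4","H4","H3","H4","H7","H0"]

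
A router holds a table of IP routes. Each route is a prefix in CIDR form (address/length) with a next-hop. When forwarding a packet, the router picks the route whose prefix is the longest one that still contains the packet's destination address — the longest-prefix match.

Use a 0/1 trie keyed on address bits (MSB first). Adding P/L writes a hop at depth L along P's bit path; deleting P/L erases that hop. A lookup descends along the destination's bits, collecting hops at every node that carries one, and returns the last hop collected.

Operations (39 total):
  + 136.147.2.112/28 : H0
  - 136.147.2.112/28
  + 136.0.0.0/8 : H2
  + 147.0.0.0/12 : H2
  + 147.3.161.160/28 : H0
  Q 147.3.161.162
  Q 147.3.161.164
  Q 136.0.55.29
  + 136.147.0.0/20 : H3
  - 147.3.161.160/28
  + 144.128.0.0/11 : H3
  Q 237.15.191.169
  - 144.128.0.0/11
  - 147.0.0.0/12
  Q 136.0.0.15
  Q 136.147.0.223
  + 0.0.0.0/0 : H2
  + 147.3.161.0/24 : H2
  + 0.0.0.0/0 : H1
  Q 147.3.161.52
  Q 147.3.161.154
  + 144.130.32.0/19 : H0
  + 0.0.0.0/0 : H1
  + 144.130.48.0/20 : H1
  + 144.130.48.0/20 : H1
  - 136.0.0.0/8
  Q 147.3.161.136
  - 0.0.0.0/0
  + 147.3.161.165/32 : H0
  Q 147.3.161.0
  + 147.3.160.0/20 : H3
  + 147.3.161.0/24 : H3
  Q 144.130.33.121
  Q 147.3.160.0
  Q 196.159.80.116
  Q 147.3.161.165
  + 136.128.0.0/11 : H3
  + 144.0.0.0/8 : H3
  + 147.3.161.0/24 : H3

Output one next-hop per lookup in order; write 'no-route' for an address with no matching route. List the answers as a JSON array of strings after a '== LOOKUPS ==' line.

Apply in order:
  add 136.147.2.112/28 -> H0 at depth 28
  - 136.147.2.112/28 clear@28
  add 136.0.0.0/8 -> H2 at depth 8
  add 147.0.0.0/12 -> H2 at depth 12
  add 147.3.161.160/28 -> H0 at depth 28
  ? 147.3.161.162  path d0:-→d1:-→d2:-→d3:-→d4:-→d5:-→d6:-→d7:-→d8:-→d9:-→d10:-→d11:-→d12:H2→d13:-→d14:-→d15:-→d16:-→d17:-→d18:-→d19:-→d20:-→d21:-→d22:-→d23:-→d24:-→d25:-→d26:-→d27:-→d28:H0  best=H0
  ? 147.3.161.164  path d0:-→d1:-→d2:-→d3:-→d4:-→d5:-→d6:-→d7:-→d8:-→d9:-→d10:-→d11:-→d12:H2→d13:-→d14:-→d15:-→d16:-→d17:-→d18:-→d19:-→d20:-→d21:-→d22:-→d23:-→d24:-→d25:-→d26:-→d27:-→d28:H0  best=H0
  ? 136.0.55.29  path d0:-→d1:-→d2:-→d3:-→d4:-→d5:-→d6:-→d7:-→d8:H2  best=H2
  add 136.147.0.0/20 -> H3 at depth 20
  - 147.3.161.160/28 clear@28
  add 144.128.0.0/11 -> H3 at depth 11
  ? 237.15.191.169  path d0:-→d1:-  best=no-route
  - 144.128.0.0/11 clear@11
  - 147.0.0.0/12 clear@12
  ? 136.0.0.15  path d0:-→d1:-→d2:-→d3:-→d4:-→d5:-→d6:-→d7:-→d8:H2  best=H2
  ? 136.147.0.223  path d0:-→d1:-→d2:-→d3:-→d4:-→d5:-→d6:-→d7:-→d8:H2→d9:-→d10:-→d11:-→d12:-→d13:-→d14:-→d15:-→d16:-→d17:-→d18:-→d19:-→d20:H3→d21:-→d22:-  best=H3
  add 0.0.0.0/0 -> H2 at depth 0
  add 147.3.161.0/24 -> H2 at depth 24
  add 0.0.0.0/0 -> H1 at depth 0
  ? 147.3.161.52  path d0:H1→d1:-→d2:-→d3:-→d4:-→d5:-→d6:-→d7:-→d8:-→d9:-→d10:-→d11:-→d12:-→d13:-→d14:-→d15:-→d16:-→d17:-→d18:-→d19:-→d20:-→d21:-→d22:-→d23:-→d24:H2  best=H2
  ? 147.3.161.154  path d0:H1→d1:-→d2:-→d3:-→d4:-→d5:-→d6:-→d7:-→d8:-→d9:-→d10:-→d11:-→d12:-→d13:-→d14:-→d15:-→d16:-→d17:-→d18:-→d19:-→d20:-→d21:-→d22:-→d23:-→d24:H2→d25:-→d26:-  best=H2
  add 144.130.32.0/19 -> H0 at depth 19
  add 0.0.0.0/0 -> H1 at depth 0
  add 144.130.48.0/20 -> H1 at depth 20
  add 144.130.48.0/20 -> H1 at depth 20
  - 136.0.0.0/8 clear@8
  ? 147.3.161.136  path d0:H1→d1:-→d2:-→d3:-→d4:-→d5:-→d6:-→d7:-→d8:-→d9:-→d10:-→d11:-→d12:-→d13:-→d14:-→d15:-→d16:-→d17:-→d18:-→d19:-→d20:-→d21:-→d22:-→d23:-→d24:H2→d25:-→d26:-  best=H2
  - 0.0.0.0/0 clear@0
  add 147.3.161.165/32 -> H0 at depth 32
  ? 147.3.161.0  path d0:-→d1:-→d2:-→d3:-→d4:-→d5:-→d6:-→d7:-→d8:-→d9:-→d10:-→d11:-→d12:-→d13:-→d14:-→d15:-→d16:-→d17:-→d18:-→d19:-→d20:-→d21:-→d22:-→d23:-→d24:H2  best=H2
  add 147.3.160.0/20 -> H3 at depth 20
  add 147.3.161.0/24 -> H3 at depth 24
  ? 144.130.33.121  path d0:-→d1:-→d2:-→d3:-→d4:-→d5:-→d6:-→d7:-→d8:-→d9:-→d10:-→d11:-→d12:-→d13:-→d14:-→d15:-→d16:-→d17:-→d18:-→d19:H0  best=H0
  ? 147.3.160.0  path d0:-→d1:-→d2:-→d3:-→d4:-→d5:-→d6:-→d7:-→d8:-→d9:-→d10:-→d11:-→d12:-→d13:-→d14:-→d15:-→d16:-→d17:-→d18:-→d19:-→d20:H3→d21:-→d22:-→d23:-  best=H3
  ? 196.159.80.116  path d0:-→d1:-  best=no-route
  ? 147.3.161.165  path d0:-→d1:-→d2:-→d3:-→d4:-→d5:-→d6:-→d7:-→d8:-→d9:-→d10:-→d11:-→d12:-→d13:-→d14:-→d15:-→d16:-→d17:-→d18:-→d19:-→d20:H3→d21:-→d22:-→d23:-→d24:H3→d25:-→d26:-→d27:-→d28:-→d29:-→d30:-→d31:-→d32:H0  best=H0
  add 136.128.0.0/11 -> H3 at depth 11
  add 144.0.0.0/8 -> H3 at depth 8
  add 147.3.161.0/24 -> H3 at depth 24

== LOOKUPS ==
["H0","H0","H2","no-route","H2","H3","H2","H2","H2","H2","H0","H3","no-route","H0"]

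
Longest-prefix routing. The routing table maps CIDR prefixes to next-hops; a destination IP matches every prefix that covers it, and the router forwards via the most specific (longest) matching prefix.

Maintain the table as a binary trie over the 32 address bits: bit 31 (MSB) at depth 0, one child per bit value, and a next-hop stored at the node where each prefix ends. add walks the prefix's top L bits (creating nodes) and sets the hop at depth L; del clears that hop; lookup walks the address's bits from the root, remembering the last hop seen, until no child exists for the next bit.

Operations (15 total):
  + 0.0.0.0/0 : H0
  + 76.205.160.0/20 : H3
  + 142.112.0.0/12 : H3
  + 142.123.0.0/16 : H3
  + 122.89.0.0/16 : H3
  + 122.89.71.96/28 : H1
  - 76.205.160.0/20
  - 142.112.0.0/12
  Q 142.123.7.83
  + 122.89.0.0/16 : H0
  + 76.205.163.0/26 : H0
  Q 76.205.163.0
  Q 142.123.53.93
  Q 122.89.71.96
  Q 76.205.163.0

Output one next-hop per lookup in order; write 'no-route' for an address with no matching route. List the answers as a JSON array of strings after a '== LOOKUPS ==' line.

Process each operation:
  add 0.0.0.0/0 -> H0 at depth 0
  add 76.205.160.0/20 -> H3 at depth 20
  add 142.112.0.0/12 -> H3 at depth 12
  add 142.123.0.0/16 -> H3 at depth 16
  add 122.89.0.0/16 -> H3 at depth 16
  add 122.89.71.96/28 -> H1 at depth 28
  del 76.205.160.0/20 (clear depth 20)
  del 142.112.0.0/12 (clear depth 12)
  ? 142.123.7.83  path d0:H0→d1:-→d2:-→d3:-→d4:-→d5:-→d6:-→d7:-→d8:-→d9:-→d10:-→d11:-→d12:-→d13:-→d14:-→d15:-→d16:H3  best=H3
  add 122.89.0.0/16 -> H0 at depth 16
  add 76.205.163.0/26 -> H0 at depth 26
  ? 76.205.163.0  path d0:H0→d1:-→d2:-→d3:-→d4:-→d5:-→d6:-→d7:-→d8:-→d9:-→d10:-→d11:-→d12:-→d13:-→d14:-→d15:-→d16:-→d17:-→d18:-→d19:-→d20:-→d21:-→d22:-→d23:-→d24:-→d25:-→d26:H0  best=H0
  ? 142.123.53.93  path d0:H0→d1:-→d2:-→d3:-→d4:-→d5:-→d6:-→d7:-→d8:-→d9:-→d10:-→d11:-→d12:-→d13:-→d14:-→d15:-→d16:H3  best=H3
  ? 122.89.71.96  path d0:H0→d1:-→d2:-→d3:-→d4:-→d5:-→d6:-→d7:-→d8:-→d9:-→d10:-→d11:-→d12:-→d13:-→d14:-→d15:-→d16:H0→d17:-→d18:-→d19:-→d20:-→d21:-→d22:-→d23:-→d24:-→d25:-→d26:-→d27:-→d28:H1  best=H1
  ? 76.205.163.0  path d0:H0→d1:-→d2:-→d3:-→d4:-→d5:-→d6:-→d7:-→d8:-→d9:-→d10:-→d11:-→d12:-→d13:-→d14:-→d15:-→d16:-→d17:-→d18:-→d19:-→d20:-→d21:-→d22:-→d23:-→d24:-→d25:-→d26:H0  best=H0

== LOOKUPS ==
["H3","H0","H3","H1","H0"]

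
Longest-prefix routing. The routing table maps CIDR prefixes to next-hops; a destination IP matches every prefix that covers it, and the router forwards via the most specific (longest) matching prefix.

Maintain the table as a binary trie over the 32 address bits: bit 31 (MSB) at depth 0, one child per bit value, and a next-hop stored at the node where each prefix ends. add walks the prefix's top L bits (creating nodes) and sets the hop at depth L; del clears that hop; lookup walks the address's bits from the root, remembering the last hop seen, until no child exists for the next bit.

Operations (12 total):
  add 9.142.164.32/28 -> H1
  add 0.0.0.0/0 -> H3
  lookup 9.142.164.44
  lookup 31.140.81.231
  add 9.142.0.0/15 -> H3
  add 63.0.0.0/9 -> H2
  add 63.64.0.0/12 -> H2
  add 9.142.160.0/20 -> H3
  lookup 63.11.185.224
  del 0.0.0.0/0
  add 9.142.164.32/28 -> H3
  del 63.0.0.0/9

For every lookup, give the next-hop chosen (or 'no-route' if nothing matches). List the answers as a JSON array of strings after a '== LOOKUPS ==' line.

Process each operation:
  + 9.142.164.32/28 (H1) depth=28
  + 0.0.0.0/0 (H3) depth=0
  Q 9.142.164.44: descend 0000100110001110101001000010 ; hops seen [H3,H1] ; pick H1
  Q 31.140.81.231: descend 000 ; hops seen [H3] ; pick H3
  + 9.142.0.0/15 (H3) depth=15
  + 63.0.0.0/9 (H2) depth=9
  + 63.64.0.0/12 (H2) depth=12
  + 9.142.160.0/20 (H3) depth=20
  Q 63.11.185.224: descend 001111110 ; hops seen [H3,H2] ; pick H2
  - 0.0.0.0/0 clear@0
  + 9.142.164.32/28 (H3) depth=28
  - 63.0.0.0/9 clear@9

== LOOKUPS ==
["H1","H3","H2"]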